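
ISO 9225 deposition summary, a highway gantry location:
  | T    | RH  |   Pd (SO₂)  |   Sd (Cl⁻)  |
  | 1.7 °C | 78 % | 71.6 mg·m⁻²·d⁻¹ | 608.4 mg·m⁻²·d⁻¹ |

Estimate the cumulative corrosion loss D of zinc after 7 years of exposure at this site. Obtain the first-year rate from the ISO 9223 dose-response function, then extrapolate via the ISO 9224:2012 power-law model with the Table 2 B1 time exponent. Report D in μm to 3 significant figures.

zinc: temperature factor f = +0.038·(-8.3) = -0.3154
  Pd branch = 0.0129·Pd^0.44·e^(0.046·RH+f) = 2.229 μm/a
  Cl⁻ term: 0.0175·608.4^0.57·exp(0.008·78+0.085·1.7) = 1.458
  sum: 2.229 + 1.458 → r_corr = 3.687 μm/a
Long-term exponent b (ISO 9224 Table 2, B1) = 0.813
  D(7) = 3.687 × 7^0.813 = 3.687 × 4.865 = 17.93 μm

D(7) = 17.9 μm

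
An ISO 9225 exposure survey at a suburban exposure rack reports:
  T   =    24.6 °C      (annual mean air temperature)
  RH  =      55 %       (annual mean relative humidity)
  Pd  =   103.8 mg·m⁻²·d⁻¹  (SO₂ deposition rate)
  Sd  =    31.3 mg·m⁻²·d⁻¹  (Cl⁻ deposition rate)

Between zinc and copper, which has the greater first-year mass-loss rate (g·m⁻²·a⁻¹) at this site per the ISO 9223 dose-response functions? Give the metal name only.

zinc

zinc: f(T) = -0.071·(T−10) [T>10 °C] = -1.0366
  sulphur-dioxide contribution → 0.4429 μm/a
  chloride contribution → 1.566 μm/a
  total first-year rate 2.009 μm/a
  mass loss = 2.009 μm/a × 7.14 g/cm³ = 14.34 g·m⁻²·a⁻¹
copper: T>10 °C ⇒ hinge -0.080·(24.6−10) = -1.1680
  sulphur-dioxide contribution → 0.1414 μm/a
  chloride contribution → 0.6279 μm/a
  total first-year rate 0.7694 μm/a
  mass loss = 0.7694 μm/a × 8.96 g/cm³ = 6.894 g·m⁻²·a⁻¹
Ordering by g·m⁻²·a⁻¹: zinc (14.3) > copper (6.89)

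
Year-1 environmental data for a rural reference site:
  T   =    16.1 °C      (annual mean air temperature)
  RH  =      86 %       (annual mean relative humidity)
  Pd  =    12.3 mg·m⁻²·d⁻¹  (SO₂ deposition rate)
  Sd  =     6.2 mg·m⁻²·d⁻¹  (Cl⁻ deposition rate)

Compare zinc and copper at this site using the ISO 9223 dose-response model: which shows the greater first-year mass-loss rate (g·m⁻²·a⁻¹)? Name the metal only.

zinc: f(T) = -0.071·(T−10) [T>10 °C] = -0.4331
  Pd branch = 0.0129·Pd^0.44·e^(0.046·RH+f) = 1.319 μm/a
  Sd branch = 0.0175·Sd^0.57·e^(0.008·RH+0.085·T) = 0.3871 μm/a
  r_corr = 1.319 + 0.3871 = 1.706 μm/a
  mass loss = 1.706 μm/a × 7.14 g/cm³ = 12.18 g·m⁻²·a⁻¹
copper: temperature factor f = -0.080·(6.1) = -0.4880
  SO₂ term: 0.0053·12.3^0.26·exp(0.059·86-0.4880) = 0.9984
  Cl⁻ term: 0.01025·6.2^0.27·exp(0.036·86+0.049·16.1) = 0.8163
  r_corr = 0.9984 + 0.8163 = 1.815 μm/a
  mass loss = 1.815 μm/a × 8.96 g/cm³ = 16.26 g·m⁻²·a⁻¹
Ordering by g·m⁻²·a⁻¹: copper (16.3) > zinc (12.2)

copper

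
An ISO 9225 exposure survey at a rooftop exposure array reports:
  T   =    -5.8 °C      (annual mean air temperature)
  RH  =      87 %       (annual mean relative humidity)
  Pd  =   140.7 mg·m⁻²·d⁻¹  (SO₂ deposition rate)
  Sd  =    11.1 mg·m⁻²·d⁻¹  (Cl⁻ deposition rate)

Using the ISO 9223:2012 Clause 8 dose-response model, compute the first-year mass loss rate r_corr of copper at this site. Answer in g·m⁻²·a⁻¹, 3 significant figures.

r_corr = 7.01 g·m⁻²·a⁻¹

copper: T≤10 °C ⇒ hinge +0.126·(-5.8−10) = -1.9908
  SO₂ term: 0.0053·140.7^0.26·exp(0.059·87-1.9908) = 0.4441
  Sd branch = 0.01025·Sd^0.27·e^(0.036·RH+0.049·T) = 0.3386 μm/a
  r_corr = 0.4441 + 0.3386 = 0.7827 μm/a
Convert to mass loss: 0.7827 μm/a × 8.96 g/cm³ = 7.013 g·m⁻²·a⁻¹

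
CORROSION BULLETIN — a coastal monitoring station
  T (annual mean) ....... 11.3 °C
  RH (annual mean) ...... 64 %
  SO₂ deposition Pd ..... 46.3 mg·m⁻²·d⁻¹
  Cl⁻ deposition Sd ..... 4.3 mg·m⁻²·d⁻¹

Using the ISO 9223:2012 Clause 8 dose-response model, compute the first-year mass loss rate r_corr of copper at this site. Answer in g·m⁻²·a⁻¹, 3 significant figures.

r_corr = 7.43 g·m⁻²·a⁻¹

copper: f(T) = -0.080·(T−10) [T>10 °C] = -0.1040
  Pd branch = 0.0053·Pd^0.26·e^(0.059·RH+f) = 0.565 μm/a
  Sd branch = 0.01025·Sd^0.27·e^(0.036·RH+0.049·T) = 0.2648 μm/a
  r_corr = 0.565 + 0.2648 = 0.8298 μm/a
Convert to mass loss: 0.8298 μm/a × 8.96 g/cm³ = 7.435 g·m⁻²·a⁻¹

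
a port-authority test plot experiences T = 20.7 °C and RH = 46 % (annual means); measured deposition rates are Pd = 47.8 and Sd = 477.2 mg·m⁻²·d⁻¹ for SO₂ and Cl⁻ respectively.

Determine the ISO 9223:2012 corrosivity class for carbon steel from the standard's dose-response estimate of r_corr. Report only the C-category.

carbon steel: temperature factor f = -0.054·(10.7) = -0.5778
  SO₂ term: 1.77·47.8^0.52·exp(0.02·46-0.5778) = 18.62
  Sd branch = 0.102·Sd^0.62·e^(0.033·RH+0.04·T) = 48.78 μm/a
  r_corr = 18.62 + 48.78 = 67.4 μm/a
67.4 μm/a falls in (50, 80] for carbon steel → category C4

C4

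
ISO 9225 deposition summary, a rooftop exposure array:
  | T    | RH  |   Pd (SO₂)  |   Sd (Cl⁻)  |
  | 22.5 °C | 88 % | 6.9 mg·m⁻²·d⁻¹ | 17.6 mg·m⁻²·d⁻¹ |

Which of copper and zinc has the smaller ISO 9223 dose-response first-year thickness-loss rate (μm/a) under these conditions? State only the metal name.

zinc

copper: T>10 °C ⇒ hinge -0.080·(22.5−10) = -1.0000
  sulphur-dioxide contribution → 0.5793 μm/a
  chloride contribution → 1.591 μm/a
  total first-year rate 2.17 μm/a
zinc: f(T) = -0.071·(T−10) [T>10 °C] = -0.8875
  sulphur-dioxide contribution → 0.7117 μm/a
  chloride contribution → 1.228 μm/a
  ⇒ r_corr(zinc) = 1.94 μm/a
Ordering by μm/a: copper (2.17) > zinc (1.94)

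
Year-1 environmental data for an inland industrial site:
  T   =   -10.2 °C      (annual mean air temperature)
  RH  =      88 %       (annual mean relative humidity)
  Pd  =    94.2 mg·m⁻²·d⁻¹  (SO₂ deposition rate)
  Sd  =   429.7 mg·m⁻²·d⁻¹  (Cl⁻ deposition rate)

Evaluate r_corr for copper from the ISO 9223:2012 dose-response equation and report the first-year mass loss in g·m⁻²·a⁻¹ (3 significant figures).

r_corr = 8.99 g·m⁻²·a⁻¹

copper: T≤10 °C ⇒ hinge +0.126·(-10.2−10) = -2.5452
  SO₂ term: 0.0053·94.2^0.26·exp(0.059·88-2.5452) = 0.2438
  Sd branch = 0.01025·Sd^0.27·e^(0.036·RH+0.049·T) = 0.7594 μm/a
  r_corr = 0.2438 + 0.7594 = 1.003 μm/a
Convert to mass loss: 1.003 μm/a × 8.96 g/cm³ = 8.988 g·m⁻²·a⁻¹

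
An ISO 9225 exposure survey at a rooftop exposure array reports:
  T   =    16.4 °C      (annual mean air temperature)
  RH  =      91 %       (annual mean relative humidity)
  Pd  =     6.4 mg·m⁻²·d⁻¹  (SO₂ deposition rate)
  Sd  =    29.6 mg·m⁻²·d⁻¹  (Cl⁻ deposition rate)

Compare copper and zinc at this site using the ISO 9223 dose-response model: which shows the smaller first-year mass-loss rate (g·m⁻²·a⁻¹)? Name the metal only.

copper: temperature factor f = -0.080·(6.4) = -0.5120
  sulphur-dioxide contribution → 1.105 μm/a
  chloride contribution → 1.513 μm/a
  total first-year rate 2.617 μm/a
  mass loss = 2.617 μm/a × 8.96 g/cm³ = 23.45 g·m⁻²·a⁻¹
zinc: T>10 °C ⇒ hinge -0.071·(16.4−10) = -0.4544
  sulphur-dioxide contribution → 1.219 μm/a
  chloride contribution → 1.008 μm/a
  total first-year rate 2.226 μm/a
  mass loss = 2.226 μm/a × 7.14 g/cm³ = 15.9 g·m⁻²·a⁻¹
Ordering by g·m⁻²·a⁻¹: copper (23.5) > zinc (15.9)

zinc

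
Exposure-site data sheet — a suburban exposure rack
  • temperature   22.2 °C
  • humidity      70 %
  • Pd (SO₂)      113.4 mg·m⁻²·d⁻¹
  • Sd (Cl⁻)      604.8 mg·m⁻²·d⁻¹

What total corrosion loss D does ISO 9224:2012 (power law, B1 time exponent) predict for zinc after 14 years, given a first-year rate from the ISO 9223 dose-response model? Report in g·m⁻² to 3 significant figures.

zinc: temperature factor f = -0.071·(12.2) = -0.8662
  Pd branch = 0.0129·Pd^0.44·e^(0.046·RH+f) = 1.089 μm/a
  Cl⁻ term: 0.0175·604.8^0.57·exp(0.008·70+0.085·22.2) = 7.785
  r_corr = 1.089 + 7.785 = 8.874 μm/a
Power-law: D(14) = r_corr · 14^0.813
  D(14) = 8.874 × 14^0.813 = 8.874 × 8.547 = 75.84 μm
  Mass loss = 75.84 μm × 7.14 g/cm³ = 541.5 g·m⁻²

D(14) = 542 g·m⁻²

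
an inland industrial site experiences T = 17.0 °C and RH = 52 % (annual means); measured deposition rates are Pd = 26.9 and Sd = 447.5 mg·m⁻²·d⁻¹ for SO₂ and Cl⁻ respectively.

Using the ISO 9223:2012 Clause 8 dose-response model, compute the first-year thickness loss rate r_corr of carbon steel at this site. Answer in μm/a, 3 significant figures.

r_corr = 68.3 μm/a

carbon steel: temperature factor f = -0.054·(7.0) = -0.3780
  sulphur-dioxide contribution → 19.01 μm/a
  chloride contribution → 49.28 μm/a
  ⇒ r_corr(carbon steel) = 68.29 μm/a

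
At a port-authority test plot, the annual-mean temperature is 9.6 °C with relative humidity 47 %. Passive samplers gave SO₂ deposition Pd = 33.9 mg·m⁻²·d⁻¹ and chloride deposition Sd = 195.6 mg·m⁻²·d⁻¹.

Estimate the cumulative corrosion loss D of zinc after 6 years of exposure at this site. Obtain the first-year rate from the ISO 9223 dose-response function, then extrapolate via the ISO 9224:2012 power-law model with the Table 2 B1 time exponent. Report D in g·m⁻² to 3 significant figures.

D(6) = 51.7 g·m⁻²

zinc: T≤10 °C ⇒ hinge +0.038·(9.6−10) = -0.0152
  SO₂ term: 0.0129·33.9^0.44·exp(0.046·47-0.0152) = 0.5203
  Cl⁻ term: 0.0175·195.6^0.57·exp(0.008·47+0.085·9.6) = 1.166
  sum: 0.5203 + 1.166 → r_corr = 1.687 μm/a
Long-term exponent b (ISO 9224 Table 2, B1) = 0.813
  D(6) = 1.687 × 6^0.813 = 1.687 × 4.292 = 7.238 μm
  Mass loss = 7.238 μm × 7.14 g/cm³ = 51.68 g·m⁻²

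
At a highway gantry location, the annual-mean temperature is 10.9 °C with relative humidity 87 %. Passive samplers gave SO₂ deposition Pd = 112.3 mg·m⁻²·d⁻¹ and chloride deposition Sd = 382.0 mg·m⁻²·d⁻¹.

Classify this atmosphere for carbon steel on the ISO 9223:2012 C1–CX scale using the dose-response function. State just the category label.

carbon steel: temperature factor f = -0.054·(0.9) = -0.0486
  sulphur-dioxide contribution → 111.9 μm/a
  chloride contribution → 111.1 μm/a
  total first-year rate 223 μm/a
223 μm/a falls in (200, 700] for carbon steel → category CX

CX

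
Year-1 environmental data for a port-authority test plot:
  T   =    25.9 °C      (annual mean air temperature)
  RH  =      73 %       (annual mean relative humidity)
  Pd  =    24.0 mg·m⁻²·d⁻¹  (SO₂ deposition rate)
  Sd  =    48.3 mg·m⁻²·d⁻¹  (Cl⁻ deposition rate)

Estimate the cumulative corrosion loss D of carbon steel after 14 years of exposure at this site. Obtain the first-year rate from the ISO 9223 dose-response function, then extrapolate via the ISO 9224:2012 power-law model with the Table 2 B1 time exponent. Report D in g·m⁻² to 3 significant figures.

D(14) = 1.63e+03 g·m⁻²

carbon steel: f(T) = -0.054·(T−10) [T>10 °C] = -0.8586
  SO₂ term: 1.77·24.0^0.52·exp(0.02·73-0.8586) = 16.86
  Cl⁻ term: 0.102·48.3^0.62·exp(0.033·73+0.04·25.9) = 35.38
  r_corr = 16.86 + 35.38 = 52.24 μm/a
Power-law: D(14) = r_corr · 14^0.523
  D(14) = 52.24 × 14^0.523 = 52.24 × 3.976 = 207.7 μm
  Mass loss = 207.7 μm × 7.85 g/cm³ = 1631 g·m⁻²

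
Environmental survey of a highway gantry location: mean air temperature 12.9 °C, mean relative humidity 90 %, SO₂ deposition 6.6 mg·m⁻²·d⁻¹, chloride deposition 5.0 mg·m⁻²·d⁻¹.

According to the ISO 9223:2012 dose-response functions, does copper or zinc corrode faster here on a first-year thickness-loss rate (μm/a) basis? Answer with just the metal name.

copper: T>10 °C ⇒ hinge -0.080·(12.9−10) = -0.2320
  sulphur-dioxide contribution → 1.389 μm/a
  chloride contribution → 0.7605 μm/a
  ⇒ r_corr(copper) = 2.149 μm/a
zinc: T>10 °C ⇒ hinge -0.071·(12.9−10) = -0.2059
  sulphur-dioxide contribution → 1.513 μm/a
  chloride contribution → 0.2694 μm/a
  total first-year rate 1.782 μm/a
Ordering by μm/a: copper (2.15) > zinc (1.78)

copper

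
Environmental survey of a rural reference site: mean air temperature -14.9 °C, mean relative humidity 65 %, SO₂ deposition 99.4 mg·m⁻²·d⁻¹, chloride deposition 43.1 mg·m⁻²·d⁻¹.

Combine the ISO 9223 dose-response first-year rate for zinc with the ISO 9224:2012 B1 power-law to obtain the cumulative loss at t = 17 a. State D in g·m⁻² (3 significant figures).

D(17) = 58.9 g·m⁻²

zinc: f(T) = +0.038·(T−10) [T≤10 °C] = -0.9462
  Pd branch = 0.0129·Pd^0.44·e^(0.046·RH+f) = 0.7534 μm/a
  Sd branch = 0.0175·Sd^0.57·e^(0.008·RH+0.085·T) = 0.07087 μm/a
  r_corr = 0.7534 + 0.07087 = 0.8243 μm/a
ISO 9224: D(t) = r_corr · t^b with b = 0.813 (zinc, B1)
  D(17) = 0.8243 × 17^0.813 = 0.8243 × 10.01 = 8.25 μm
  Mass loss = 8.25 μm × 7.14 g/cm³ = 58.9 g·m⁻²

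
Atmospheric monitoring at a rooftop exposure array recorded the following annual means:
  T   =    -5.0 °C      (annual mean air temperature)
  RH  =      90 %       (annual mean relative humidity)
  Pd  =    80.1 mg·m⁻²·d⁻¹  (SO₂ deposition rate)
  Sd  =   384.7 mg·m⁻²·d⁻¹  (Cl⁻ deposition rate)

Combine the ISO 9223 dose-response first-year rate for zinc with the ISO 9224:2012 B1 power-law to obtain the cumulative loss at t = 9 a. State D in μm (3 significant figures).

D(9) = 23.0 μm

zinc: temperature factor f = +0.038·(-15.0) = -0.5700
  Pd branch = 0.0129·Pd^0.44·e^(0.046·RH+f) = 3.152 μm/a
  Sd branch = 0.0175·Sd^0.57·e^(0.008·RH+0.085·T) = 0.6993 μm/a
  r_corr = 3.152 + 0.6993 = 3.852 μm/a
ISO 9224: D(t) = r_corr · t^b with b = 0.813 (zinc, B1)
  D(9) = 3.852 × 9^0.813 = 3.852 × 5.968 = 22.98 μm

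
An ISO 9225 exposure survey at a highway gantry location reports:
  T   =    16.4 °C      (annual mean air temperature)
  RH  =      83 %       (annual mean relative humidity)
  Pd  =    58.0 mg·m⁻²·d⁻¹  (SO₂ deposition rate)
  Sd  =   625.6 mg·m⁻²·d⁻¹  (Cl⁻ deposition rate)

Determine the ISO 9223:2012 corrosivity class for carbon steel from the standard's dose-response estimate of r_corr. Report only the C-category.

CX

carbon steel: temperature factor f = -0.054·(6.4) = -0.3456
  sulphur-dioxide contribution → 54.42 μm/a
  chloride contribution → 164.7 μm/a
  total first-year rate 219.1 μm/a
Category bounds: 200…700 μm/a bracket r_corr ⇒ CX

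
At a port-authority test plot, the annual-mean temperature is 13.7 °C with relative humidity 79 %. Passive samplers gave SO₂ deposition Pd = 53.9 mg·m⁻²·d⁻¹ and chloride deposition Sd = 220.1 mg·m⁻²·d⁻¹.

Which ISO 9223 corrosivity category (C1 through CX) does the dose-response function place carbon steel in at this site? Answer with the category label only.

carbon steel: temperature factor f = -0.054·(3.7) = -0.1998
  SO₂ term: 1.77·53.9^0.52·exp(0.02·79-0.1998) = 55.95
  Cl⁻ term: 0.102·220.1^0.62·exp(0.033·79+0.04·13.7) = 67.8
  sum: 55.95 + 67.8 → r_corr = 123.8 μm/a
Category bounds: 80…200 μm/a bracket r_corr ⇒ C5

C5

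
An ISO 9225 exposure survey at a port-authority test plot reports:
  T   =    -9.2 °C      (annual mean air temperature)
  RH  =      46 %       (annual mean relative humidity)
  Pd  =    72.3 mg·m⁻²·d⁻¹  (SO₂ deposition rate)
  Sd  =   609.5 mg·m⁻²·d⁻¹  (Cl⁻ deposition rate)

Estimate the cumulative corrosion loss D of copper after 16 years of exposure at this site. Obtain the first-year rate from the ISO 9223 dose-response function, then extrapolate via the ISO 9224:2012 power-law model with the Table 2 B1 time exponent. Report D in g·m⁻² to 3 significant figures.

D(16) = 12.2 g·m⁻²

copper: temperature factor f = +0.126·(-19.2) = -2.4192
  Pd branch = 0.0053·Pd^0.26·e^(0.059·RH+f) = 0.02166 μm/a
  Sd branch = 0.01025·Sd^0.27·e^(0.036·RH+0.049·T) = 0.1932 μm/a
  sum: 0.02166 + 0.1932 → r_corr = 0.2149 μm/a
ISO 9224: D(t) = r_corr · t^b with b = 0.667 (copper, B1)
  D(16) = 0.2149 × 16^0.667 = 0.2149 × 6.355 = 1.366 μm
  Mass loss = 1.366 μm × 8.96 g/cm³ = 12.24 g·m⁻²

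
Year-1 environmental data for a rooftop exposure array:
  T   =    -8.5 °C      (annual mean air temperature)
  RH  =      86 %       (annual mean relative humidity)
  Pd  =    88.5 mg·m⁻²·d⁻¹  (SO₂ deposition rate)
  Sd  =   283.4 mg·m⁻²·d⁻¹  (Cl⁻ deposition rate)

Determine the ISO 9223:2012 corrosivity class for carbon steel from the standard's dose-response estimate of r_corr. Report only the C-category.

C3

carbon steel: f(T) = +0.150·(T−10) [T≤10 °C] = -2.7750
  sulphur-dioxide contribution → 6.342 μm/a
  chloride contribution → 41.11 μm/a
  total first-year rate 47.45 μm/a
ISO 9223 Table 2 (carbon steel): 25 < 47.5 ≤ 50 μm/a ⇒ C3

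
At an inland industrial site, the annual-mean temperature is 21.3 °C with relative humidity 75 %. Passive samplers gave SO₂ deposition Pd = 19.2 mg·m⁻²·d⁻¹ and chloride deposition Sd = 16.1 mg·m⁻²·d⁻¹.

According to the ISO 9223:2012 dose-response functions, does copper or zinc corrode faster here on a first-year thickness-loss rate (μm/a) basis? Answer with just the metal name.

copper: f(T) = -0.080·(T−10) [T>10 °C] = -0.9040
  Pd branch = 0.0053·Pd^0.26·e^(0.059·RH+f) = 0.3864 μm/a
  Cl⁻ term: 0.01025·16.1^0.27·exp(0.036·75+0.049·21.3) = 0.9171
  r_corr = 0.3864 + 0.9171 = 1.304 μm/a
zinc: temperature factor f = -0.071·(11.3) = -0.8023
  Pd branch = 0.0129·Pd^0.44·e^(0.046·RH+f) = 0.6685 μm/a
  Sd branch = 0.0175·Sd^0.57·e^(0.008·RH+0.085·T) = 0.9502 μm/a
  r_corr = 0.6685 + 0.9502 = 1.619 μm/a
Ordering by μm/a: zinc (1.62) > copper (1.3)

zinc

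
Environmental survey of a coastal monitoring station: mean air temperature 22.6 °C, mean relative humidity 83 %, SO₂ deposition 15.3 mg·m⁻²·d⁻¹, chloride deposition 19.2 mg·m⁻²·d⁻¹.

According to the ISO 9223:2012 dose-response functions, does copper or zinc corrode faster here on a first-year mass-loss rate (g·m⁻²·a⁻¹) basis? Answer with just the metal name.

copper: f(T) = -0.080·(T−10) [T>10 °C] = -1.0080
  SO₂ term: 0.0053·15.3^0.26·exp(0.059·83-1.0080) = 0.5263
  Cl⁻ term: 0.01025·19.2^0.27·exp(0.036·83+0.049·22.6) = 1.367
  sum: 0.5263 + 1.367 → r_corr = 1.894 μm/a
  mass loss = 1.894 μm/a × 8.96 g/cm³ = 16.97 g·m⁻²·a⁻¹
zinc: f(T) = -0.071·(T−10) [T>10 °C] = -0.8946
  Pd branch = 0.0129·Pd^0.44·e^(0.046·RH+f) = 0.797 μm/a
  Sd branch = 0.0175·Sd^0.57·e^(0.008·RH+0.085·T) = 1.251 μm/a
  sum: 0.797 + 1.251 → r_corr = 2.048 μm/a
  mass loss = 2.048 μm/a × 7.14 g/cm³ = 14.62 g·m⁻²·a⁻¹
Ordering by g·m⁻²·a⁻¹: copper (17) > zinc (14.6)

copper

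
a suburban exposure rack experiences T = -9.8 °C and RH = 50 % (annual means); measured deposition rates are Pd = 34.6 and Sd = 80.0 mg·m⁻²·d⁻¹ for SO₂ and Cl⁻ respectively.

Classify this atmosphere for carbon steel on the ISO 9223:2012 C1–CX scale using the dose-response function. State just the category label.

C2

carbon steel: f(T) = +0.150·(T−10) [T≤10 °C] = -2.9700
  sulphur-dioxide contribution → 1.559 μm/a
  chloride contribution → 5.431 μm/a
  total first-year rate 6.989 μm/a
Category bounds: 1.3…25 μm/a bracket r_corr ⇒ C2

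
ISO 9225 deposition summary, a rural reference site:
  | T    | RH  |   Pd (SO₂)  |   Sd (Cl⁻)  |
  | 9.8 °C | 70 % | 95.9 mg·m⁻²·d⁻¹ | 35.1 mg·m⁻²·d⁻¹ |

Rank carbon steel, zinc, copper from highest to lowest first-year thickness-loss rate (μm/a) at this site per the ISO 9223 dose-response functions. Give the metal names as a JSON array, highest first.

["carbon steel", "zinc", "copper"]

carbon steel: T≤10 °C ⇒ hinge +0.150·(9.8−10) = -0.0300
  Pd branch = 1.77·Pd^0.52·e^(0.02·RH+f) = 74.73 μm/a
  Sd branch = 0.102·Sd^0.62·e^(0.033·RH+0.04·T) = 13.81 μm/a
  r_corr = 74.73 + 13.81 = 88.54 μm/a
zinc: f(T) = +0.038·(T−10) [T≤10 °C] = -0.0076
  SO₂ term: 0.0129·95.9^0.44·exp(0.046·70-0.0076) = 2.386
  Sd branch = 0.0175·Sd^0.57·e^(0.008·RH+0.085·T) = 0.5356 μm/a
  sum: 2.386 + 0.5356 → r_corr = 2.922 μm/a
copper: T≤10 °C ⇒ hinge +0.126·(9.8−10) = -0.0252
  Pd branch = 0.0053·Pd^0.26·e^(0.059·RH+f) = 1.053 μm/a
  Cl⁻ term: 0.01025·35.1^0.27·exp(0.036·70+0.049·9.8) = 0.5382
  r_corr = 1.053 + 0.5382 = 1.591 μm/a
Ordering by μm/a: carbon steel (88.5) > zinc (2.92) > copper (1.59)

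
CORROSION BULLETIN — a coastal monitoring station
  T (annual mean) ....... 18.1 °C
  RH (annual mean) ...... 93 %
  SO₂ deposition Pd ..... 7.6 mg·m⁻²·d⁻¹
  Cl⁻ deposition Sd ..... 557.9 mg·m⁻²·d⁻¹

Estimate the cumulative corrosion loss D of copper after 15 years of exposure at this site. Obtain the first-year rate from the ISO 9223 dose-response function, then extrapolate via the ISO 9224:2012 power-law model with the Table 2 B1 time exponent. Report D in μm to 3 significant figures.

copper: f(T) = -0.080·(T−10) [T>10 °C] = -0.6480
  SO₂ term: 0.0053·7.6^0.26·exp(0.059·93-0.6480) = 1.135
  Sd branch = 0.01025·Sd^0.27·e^(0.036·RH+0.049·T) = 3.904 μm/a
  sum: 1.135 + 3.904 → r_corr = 5.038 μm/a
Power-law: D(15) = r_corr · 15^0.667
  D(15) = 5.038 × 15^0.667 = 5.038 × 6.088 = 30.67 μm

D(15) = 30.7 μm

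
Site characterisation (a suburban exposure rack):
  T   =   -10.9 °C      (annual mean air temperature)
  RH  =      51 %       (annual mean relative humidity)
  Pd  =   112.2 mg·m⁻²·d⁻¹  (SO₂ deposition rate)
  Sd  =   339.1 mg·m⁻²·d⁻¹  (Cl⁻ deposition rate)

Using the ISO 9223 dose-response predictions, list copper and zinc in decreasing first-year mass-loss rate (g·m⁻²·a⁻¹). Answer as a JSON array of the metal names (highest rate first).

["zinc", "copper"]

copper: T≤10 °C ⇒ hinge +0.126·(-10.9−10) = -2.6334
  sulphur-dioxide contribution → 0.02633 μm/a
  chloride contribution → 0.1817 μm/a
  ⇒ r_corr(copper) = 0.208 μm/a
  mass loss = 0.208 μm/a × 8.96 g/cm³ = 1.864 g·m⁻²·a⁻¹
zinc: temperature factor f = +0.038·(-20.9) = -0.7942
  sulphur-dioxide contribution → 0.4859 μm/a
  chloride contribution → 0.2885 μm/a
  ⇒ r_corr(zinc) = 0.7744 μm/a
  mass loss = 0.7744 μm/a × 7.14 g/cm³ = 5.529 g·m⁻²·a⁻¹
Ordering by g·m⁻²·a⁻¹: zinc (5.53) > copper (1.86)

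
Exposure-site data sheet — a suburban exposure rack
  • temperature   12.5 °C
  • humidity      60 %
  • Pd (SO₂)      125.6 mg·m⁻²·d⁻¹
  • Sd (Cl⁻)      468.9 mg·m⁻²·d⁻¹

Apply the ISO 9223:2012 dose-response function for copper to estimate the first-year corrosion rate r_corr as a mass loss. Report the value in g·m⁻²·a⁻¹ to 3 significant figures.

r_corr = 12.4 g·m⁻²·a⁻¹

copper: T>10 °C ⇒ hinge -0.080·(12.5−10) = -0.2000
  SO₂ term: 0.0053·125.6^0.26·exp(0.059·60-0.2000) = 0.5255
  Cl⁻ term: 0.01025·468.9^0.27·exp(0.036·60+0.049·12.5) = 0.863
  sum: 0.5255 + 0.863 → r_corr = 1.388 μm/a
Convert to mass loss: 1.388 μm/a × 8.96 g/cm³ = 12.44 g·m⁻²·a⁻¹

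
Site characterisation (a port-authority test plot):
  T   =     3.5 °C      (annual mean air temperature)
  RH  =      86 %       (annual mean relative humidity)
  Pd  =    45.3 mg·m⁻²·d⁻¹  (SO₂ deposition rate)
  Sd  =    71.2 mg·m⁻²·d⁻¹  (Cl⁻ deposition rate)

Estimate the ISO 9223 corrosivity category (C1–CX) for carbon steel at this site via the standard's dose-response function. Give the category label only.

C4

carbon steel: T≤10 °C ⇒ hinge +0.150·(3.5−10) = -0.9750
  Pd branch = 1.77·Pd^0.52·e^(0.02·RH+f) = 27.08 μm/a
  Cl⁻ term: 0.102·71.2^0.62·exp(0.033·86+0.04·3.5) = 28.21
  sum: 27.08 + 28.21 → r_corr = 55.3 μm/a
Category bounds: 50…80 μm/a bracket r_corr ⇒ C4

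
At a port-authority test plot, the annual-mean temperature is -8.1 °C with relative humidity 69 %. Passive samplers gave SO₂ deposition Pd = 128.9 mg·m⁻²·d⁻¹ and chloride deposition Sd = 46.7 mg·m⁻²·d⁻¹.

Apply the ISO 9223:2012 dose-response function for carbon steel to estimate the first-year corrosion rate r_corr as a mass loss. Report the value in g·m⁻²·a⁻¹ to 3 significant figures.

carbon steel: f(T) = +0.150·(T−10) [T≤10 °C] = -2.7150
  SO₂ term: 1.77·128.9^0.52·exp(0.02·69-2.7150) = 5.828
  Sd branch = 0.102·Sd^0.62·e^(0.033·RH+0.04·T) = 7.794 μm/a
  r_corr = 5.828 + 7.794 = 13.62 μm/a
Convert to mass loss: 13.62 μm/a × 7.85 g/cm³ = 106.9 g·m⁻²·a⁻¹

r_corr = 107 g·m⁻²·a⁻¹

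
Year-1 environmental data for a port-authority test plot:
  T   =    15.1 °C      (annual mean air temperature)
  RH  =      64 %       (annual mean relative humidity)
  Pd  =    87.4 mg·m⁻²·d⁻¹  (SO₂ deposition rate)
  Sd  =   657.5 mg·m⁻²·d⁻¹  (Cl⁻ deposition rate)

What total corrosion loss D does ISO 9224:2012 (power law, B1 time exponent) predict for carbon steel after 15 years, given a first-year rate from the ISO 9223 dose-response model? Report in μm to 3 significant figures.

carbon steel: T>10 °C ⇒ hinge -0.054·(15.1−10) = -0.2754
  SO₂ term: 1.77·87.4^0.52·exp(0.02·64-0.2754) = 49.41
  Cl⁻ term: 0.102·657.5^0.62·exp(0.033·64+0.04·15.1) = 86.15
  r_corr = 49.41 + 86.15 = 135.6 μm/a
ISO 9224: D(t) = r_corr · t^b with b = 0.523 (carbon steel, B1)
  D(15) = 135.6 × 15^0.523 = 135.6 × 4.122 = 558.8 μm

D(15) = 559 μm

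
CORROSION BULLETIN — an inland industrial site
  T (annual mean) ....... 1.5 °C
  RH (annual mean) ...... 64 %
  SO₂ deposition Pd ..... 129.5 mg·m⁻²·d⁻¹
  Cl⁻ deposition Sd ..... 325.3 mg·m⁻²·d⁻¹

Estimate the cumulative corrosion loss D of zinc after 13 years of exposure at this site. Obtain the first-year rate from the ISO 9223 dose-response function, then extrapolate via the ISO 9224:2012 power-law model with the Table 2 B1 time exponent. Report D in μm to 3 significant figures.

zinc: f(T) = +0.038·(T−10) [T≤10 °C] = -0.3230
  SO₂ term: 0.0129·129.5^0.44·exp(0.046·64-0.3230) = 1.508
  Sd branch = 0.0175·Sd^0.57·e^(0.008·RH+0.085·T) = 0.897 μm/a
  r_corr = 1.508 + 0.897 = 2.405 μm/a
Power-law: D(13) = r_corr · 13^0.813
  D(13) = 2.405 × 13^0.813 = 2.405 × 8.047 = 19.35 μm

D(13) = 19.3 μm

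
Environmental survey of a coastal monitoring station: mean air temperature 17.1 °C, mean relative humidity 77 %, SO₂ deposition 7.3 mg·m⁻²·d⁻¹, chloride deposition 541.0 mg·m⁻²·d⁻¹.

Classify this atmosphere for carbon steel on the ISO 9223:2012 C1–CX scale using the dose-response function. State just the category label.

C5

carbon steel: temperature factor f = -0.054·(7.1) = -0.3834
  sulphur-dioxide contribution → 15.82 μm/a
  chloride contribution → 127 μm/a
  ⇒ r_corr(carbon steel) = 142.8 μm/a
143 μm/a falls in (80, 200] for carbon steel → category C5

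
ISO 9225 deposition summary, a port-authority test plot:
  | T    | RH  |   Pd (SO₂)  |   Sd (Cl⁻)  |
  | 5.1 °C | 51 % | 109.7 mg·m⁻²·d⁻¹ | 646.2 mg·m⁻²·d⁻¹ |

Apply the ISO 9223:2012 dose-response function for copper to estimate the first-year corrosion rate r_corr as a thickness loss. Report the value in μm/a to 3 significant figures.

r_corr = 0.670 μm/a

copper: f(T) = +0.126·(T−10) [T≤10 °C] = -0.6174
  Pd branch = 0.0053·Pd^0.26·e^(0.059·RH+f) = 0.1965 μm/a
  Sd branch = 0.01025·Sd^0.27·e^(0.036·RH+0.049·T) = 0.4736 μm/a
  r_corr = 0.1965 + 0.4736 = 0.6701 μm/a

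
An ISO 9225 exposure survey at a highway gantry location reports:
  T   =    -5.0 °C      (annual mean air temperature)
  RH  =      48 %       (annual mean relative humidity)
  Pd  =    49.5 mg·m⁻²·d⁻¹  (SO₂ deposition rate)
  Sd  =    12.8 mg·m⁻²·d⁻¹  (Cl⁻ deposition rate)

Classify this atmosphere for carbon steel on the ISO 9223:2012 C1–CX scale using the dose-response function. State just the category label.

carbon steel: f(T) = +0.150·(T−10) [T≤10 °C] = -2.2500
  sulphur-dioxide contribution → 3.706 μm/a
  chloride contribution → 1.978 μm/a
  ⇒ r_corr(carbon steel) = 5.684 μm/a
5.68 μm/a falls in (1.3, 25] for carbon steel → category C2

C2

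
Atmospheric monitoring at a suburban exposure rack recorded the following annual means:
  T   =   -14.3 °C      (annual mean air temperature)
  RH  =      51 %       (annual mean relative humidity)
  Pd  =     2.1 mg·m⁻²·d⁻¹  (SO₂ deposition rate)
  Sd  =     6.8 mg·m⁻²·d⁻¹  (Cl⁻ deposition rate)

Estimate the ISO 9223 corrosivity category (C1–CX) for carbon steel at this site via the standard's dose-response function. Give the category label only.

C1

carbon steel: f(T) = +0.150·(T−10) [T≤10 °C] = -3.6450
  Pd branch = 1.77·Pd^0.52·e^(0.02·RH+f) = 0.1886 μm/a
  Cl⁻ term: 0.102·6.8^0.62·exp(0.033·51+0.04·-14.3) = 1.017
  r_corr = 0.1886 + 1.017 = 1.205 μm/a
1.21 μm/a falls in (0, 1.3] for carbon steel → category C1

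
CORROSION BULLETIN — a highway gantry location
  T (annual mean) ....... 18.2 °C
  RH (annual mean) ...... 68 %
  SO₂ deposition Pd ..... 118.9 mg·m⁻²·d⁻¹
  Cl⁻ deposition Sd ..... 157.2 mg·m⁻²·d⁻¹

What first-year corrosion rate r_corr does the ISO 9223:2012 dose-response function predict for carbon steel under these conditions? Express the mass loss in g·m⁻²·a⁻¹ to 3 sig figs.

r_corr = 777 g·m⁻²·a⁻¹

carbon steel: T>10 °C ⇒ hinge -0.054·(18.2−10) = -0.4428
  sulphur-dioxide contribution → 53.14 μm/a
  chloride contribution → 45.83 μm/a
  ⇒ r_corr(carbon steel) = 98.96 μm/a
Convert to mass loss: 98.96 μm/a × 7.85 g/cm³ = 776.9 g·m⁻²·a⁻¹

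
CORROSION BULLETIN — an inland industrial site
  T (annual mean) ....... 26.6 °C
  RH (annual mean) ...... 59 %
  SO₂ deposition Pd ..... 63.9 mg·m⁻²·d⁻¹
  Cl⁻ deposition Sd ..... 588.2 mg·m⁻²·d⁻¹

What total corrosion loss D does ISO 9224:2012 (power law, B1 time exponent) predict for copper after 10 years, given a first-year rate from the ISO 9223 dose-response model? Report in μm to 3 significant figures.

D(10) = 8.83 μm

copper: f(T) = -0.080·(T−10) [T>10 °C] = -1.3280
  sulphur-dioxide contribution → 0.1345 μm/a
  chloride contribution → 1.766 μm/a
  ⇒ r_corr(copper) = 1.901 μm/a
ISO 9224: D(t) = r_corr · t^b with b = 0.667 (copper, B1)
  D(10) = 1.901 × 10^0.667 = 1.901 × 4.645 = 8.828 μm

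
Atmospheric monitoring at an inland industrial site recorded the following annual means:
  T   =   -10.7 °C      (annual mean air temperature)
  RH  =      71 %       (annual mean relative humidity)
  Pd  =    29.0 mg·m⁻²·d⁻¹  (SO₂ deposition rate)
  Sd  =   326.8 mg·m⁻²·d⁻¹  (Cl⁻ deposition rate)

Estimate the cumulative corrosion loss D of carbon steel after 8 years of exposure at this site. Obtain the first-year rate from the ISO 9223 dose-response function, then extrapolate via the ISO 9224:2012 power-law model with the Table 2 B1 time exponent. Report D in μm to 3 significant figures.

D(8) = 80.0 μm

carbon steel: f(T) = +0.150·(T−10) [T≤10 °C] = -3.1050
  Pd branch = 1.77·Pd^0.52·e^(0.02·RH+f) = 1.891 μm/a
  Cl⁻ term: 0.102·326.8^0.62·exp(0.033·71+0.04·-10.7) = 25.07
  r_corr = 1.891 + 25.07 = 26.96 μm/a
Power-law: D(8) = r_corr · 8^0.523
  D(8) = 26.96 × 8^0.523 = 26.96 × 2.967 = 79.99 μm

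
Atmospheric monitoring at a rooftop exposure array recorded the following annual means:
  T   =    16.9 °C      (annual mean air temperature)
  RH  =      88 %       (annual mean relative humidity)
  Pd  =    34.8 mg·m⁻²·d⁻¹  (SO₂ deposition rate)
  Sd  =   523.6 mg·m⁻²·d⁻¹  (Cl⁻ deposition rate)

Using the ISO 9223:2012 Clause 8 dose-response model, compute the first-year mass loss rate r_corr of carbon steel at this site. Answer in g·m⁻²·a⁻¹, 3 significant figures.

carbon steel: temperature factor f = -0.054·(6.9) = -0.3726
  Pd branch = 1.77·Pd^0.52·e^(0.02·RH+f) = 44.89 μm/a
  Sd branch = 0.102·Sd^0.62·e^(0.033·RH+0.04·T) = 177.5 μm/a
  sum: 44.89 + 177.5 → r_corr = 222.4 μm/a
Convert to mass loss: 222.4 μm/a × 7.85 g/cm³ = 1746 g·m⁻²·a⁻¹

r_corr = 1.75e+03 g·m⁻²·a⁻¹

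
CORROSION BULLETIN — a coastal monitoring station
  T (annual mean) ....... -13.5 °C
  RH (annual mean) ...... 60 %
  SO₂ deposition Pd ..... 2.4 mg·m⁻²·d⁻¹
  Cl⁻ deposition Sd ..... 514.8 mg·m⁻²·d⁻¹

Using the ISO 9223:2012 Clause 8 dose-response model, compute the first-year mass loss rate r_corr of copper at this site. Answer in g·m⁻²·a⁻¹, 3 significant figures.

copper: T≤10 °C ⇒ hinge +0.126·(-13.5−10) = -2.9610
  SO₂ term: 0.0053·2.4^0.26·exp(0.059·60-2.9610) = 0.01187
  Cl⁻ term: 0.01025·514.8^0.27·exp(0.036·60+0.049·-13.5) = 0.2475
  sum: 0.01187 + 0.2475 → r_corr = 0.2594 μm/a
Convert to mass loss: 0.2594 μm/a × 8.96 g/cm³ = 2.324 g·m⁻²·a⁻¹

r_corr = 2.32 g·m⁻²·a⁻¹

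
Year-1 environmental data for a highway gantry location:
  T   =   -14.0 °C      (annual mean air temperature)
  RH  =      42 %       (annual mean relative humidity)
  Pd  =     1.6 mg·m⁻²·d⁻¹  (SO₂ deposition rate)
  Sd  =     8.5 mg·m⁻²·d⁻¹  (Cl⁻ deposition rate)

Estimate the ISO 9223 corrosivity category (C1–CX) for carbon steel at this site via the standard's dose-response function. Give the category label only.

C1

carbon steel: f(T) = +0.150·(T−10) [T≤10 °C] = -3.6000
  sulphur-dioxide contribution → 0.143 μm/a
  chloride contribution → 0.8781 μm/a
  ⇒ r_corr(carbon steel) = 1.021 μm/a
1.02 μm/a falls in (0, 1.3] for carbon steel → category C1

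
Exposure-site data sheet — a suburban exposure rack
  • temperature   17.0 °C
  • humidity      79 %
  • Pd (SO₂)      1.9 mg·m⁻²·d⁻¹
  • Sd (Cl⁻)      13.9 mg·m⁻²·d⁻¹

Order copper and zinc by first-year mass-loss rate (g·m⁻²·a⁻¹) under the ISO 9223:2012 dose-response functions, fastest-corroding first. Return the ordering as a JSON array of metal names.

copper: temperature factor f = -0.080·(7.0) = -0.5600
  Pd branch = 0.0053·Pd^0.26·e^(0.059·RH+f) = 0.3783 μm/a
  Cl⁻ term: 0.01025·13.9^0.27·exp(0.036·79+0.049·17.0) = 0.8246
  sum: 0.3783 + 0.8246 → r_corr = 1.203 μm/a
  mass loss = 1.203 μm/a × 8.96 g/cm³ = 10.78 g·m⁻²·a⁻¹
zinc: T>10 °C ⇒ hinge -0.071·(17.0−10) = -0.4970
  Pd branch = 0.0129·Pd^0.44·e^(0.046·RH+f) = 0.3941 μm/a
  Sd branch = 0.0175·Sd^0.57·e^(0.008·RH+0.085·T) = 0.626 μm/a
  r_corr = 0.3941 + 0.626 = 1.02 μm/a
  mass loss = 1.02 μm/a × 7.14 g/cm³ = 7.284 g·m⁻²·a⁻¹
Ordering by g·m⁻²·a⁻¹: copper (10.8) > zinc (7.28)

["copper", "zinc"]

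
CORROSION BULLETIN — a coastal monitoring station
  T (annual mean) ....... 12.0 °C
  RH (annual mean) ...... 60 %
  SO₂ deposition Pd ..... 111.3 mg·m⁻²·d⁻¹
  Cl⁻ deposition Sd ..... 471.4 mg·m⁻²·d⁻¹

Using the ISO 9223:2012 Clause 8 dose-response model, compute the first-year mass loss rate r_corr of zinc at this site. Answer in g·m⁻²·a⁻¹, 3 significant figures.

r_corr = 28.7 g·m⁻²·a⁻¹

zinc: temperature factor f = -0.071·(2.0) = -0.1420
  Pd branch = 0.0129·Pd^0.44·e^(0.046·RH+f) = 1.406 μm/a
  Cl⁻ term: 0.0175·471.4^0.57·exp(0.008·60+0.085·12.0) = 2.62
  sum: 1.406 + 2.62 → r_corr = 4.026 μm/a
Convert to mass loss: 4.026 μm/a × 7.14 g/cm³ = 28.75 g·m⁻²·a⁻¹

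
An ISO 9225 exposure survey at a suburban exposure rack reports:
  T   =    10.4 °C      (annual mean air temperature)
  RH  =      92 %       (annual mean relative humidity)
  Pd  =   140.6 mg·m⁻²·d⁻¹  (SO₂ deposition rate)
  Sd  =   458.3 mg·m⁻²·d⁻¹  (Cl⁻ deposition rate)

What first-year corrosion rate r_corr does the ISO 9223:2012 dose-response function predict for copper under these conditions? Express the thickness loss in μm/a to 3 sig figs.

r_corr = 6.68 μm/a

copper: f(T) = -0.080·(T−10) [T>10 °C] = -0.0320
  sulphur-dioxide contribution → 4.229 μm/a
  chloride contribution → 2.449 μm/a
  total first-year rate 6.677 μm/a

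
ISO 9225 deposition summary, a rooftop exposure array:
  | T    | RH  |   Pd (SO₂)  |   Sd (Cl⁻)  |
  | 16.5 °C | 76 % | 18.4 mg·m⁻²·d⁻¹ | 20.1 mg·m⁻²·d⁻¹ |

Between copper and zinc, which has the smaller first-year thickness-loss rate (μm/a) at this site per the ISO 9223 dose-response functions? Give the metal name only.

copper: temperature factor f = -0.080·(6.5) = -0.5200
  sulphur-dioxide contribution → 0.5952 μm/a
  chloride contribution → 0.7979 μm/a
  ⇒ r_corr(copper) = 1.393 μm/a
zinc: T>10 °C ⇒ hinge -0.071·(16.5−10) = -0.4615
  sulphur-dioxide contribution → 0.966 μm/a
  chloride contribution → 0.7228 μm/a
  ⇒ r_corr(zinc) = 1.689 μm/a
Ordering by μm/a: zinc (1.69) > copper (1.39)

copper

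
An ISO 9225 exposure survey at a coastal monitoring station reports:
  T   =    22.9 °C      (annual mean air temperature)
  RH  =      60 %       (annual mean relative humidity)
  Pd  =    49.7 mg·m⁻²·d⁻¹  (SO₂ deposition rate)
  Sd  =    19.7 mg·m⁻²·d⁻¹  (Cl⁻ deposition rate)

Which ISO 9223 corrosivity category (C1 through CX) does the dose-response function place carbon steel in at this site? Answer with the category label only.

carbon steel: T>10 °C ⇒ hinge -0.054·(22.9−10) = -0.6966
  sulphur-dioxide contribution → 22.32 μm/a
  chloride contribution → 11.72 μm/a
  total first-year rate 34.04 μm/a
34 μm/a falls in (25, 50] for carbon steel → category C3

C3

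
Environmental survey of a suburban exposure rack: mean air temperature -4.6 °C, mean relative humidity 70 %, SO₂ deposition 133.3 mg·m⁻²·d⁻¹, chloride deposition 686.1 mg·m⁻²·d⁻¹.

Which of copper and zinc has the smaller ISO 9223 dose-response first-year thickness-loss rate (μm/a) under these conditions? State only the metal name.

copper

copper: T≤10 °C ⇒ hinge +0.126·(-4.6−10) = -1.8396
  Pd branch = 0.0053·Pd^0.26·e^(0.059·RH+f) = 0.1868 μm/a
  Cl⁻ term: 0.01025·686.1^0.27·exp(0.036·70+0.049·-4.6) = 0.593
  sum: 0.1868 + 0.593 → r_corr = 0.7799 μm/a
zinc: T≤10 °C ⇒ hinge +0.038·(-4.6−10) = -0.5548
  Pd branch = 0.0129·Pd^0.44·e^(0.046·RH+f) = 1.596 μm/a
  Sd branch = 0.0175·Sd^0.57·e^(0.008·RH+0.085·T) = 0.8574 μm/a
  sum: 1.596 + 0.8574 → r_corr = 2.453 μm/a
Ordering by μm/a: zinc (2.45) > copper (0.78)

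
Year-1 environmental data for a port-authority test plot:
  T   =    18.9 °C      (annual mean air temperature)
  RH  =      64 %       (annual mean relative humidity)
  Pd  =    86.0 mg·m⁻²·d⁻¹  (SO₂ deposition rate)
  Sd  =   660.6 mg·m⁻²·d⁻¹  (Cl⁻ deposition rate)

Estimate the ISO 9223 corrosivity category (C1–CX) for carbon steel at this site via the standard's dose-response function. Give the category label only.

C5

carbon steel: f(T) = -0.054·(T−10) [T>10 °C] = -0.4806
  SO₂ term: 1.77·86.0^0.52·exp(0.02·64-0.4806) = 39.91
  Cl⁻ term: 0.102·660.6^0.62·exp(0.033·64+0.04·18.9) = 100.6
  r_corr = 39.91 + 100.6 = 140.5 μm/a
Category bounds: 80…200 μm/a bracket r_corr ⇒ C5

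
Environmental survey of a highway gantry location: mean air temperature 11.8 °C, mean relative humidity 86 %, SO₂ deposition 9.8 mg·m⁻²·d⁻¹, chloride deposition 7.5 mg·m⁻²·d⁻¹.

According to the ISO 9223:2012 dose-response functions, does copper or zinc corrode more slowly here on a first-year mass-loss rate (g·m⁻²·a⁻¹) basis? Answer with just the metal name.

copper: temperature factor f = -0.080·(1.8) = -0.1440
  SO₂ term: 0.0053·9.8^0.26·exp(0.059·86-0.1440) = 1.328
  Cl⁻ term: 0.01025·7.5^0.27·exp(0.036·86+0.049·11.8) = 0.6961
  r_corr = 1.328 + 0.6961 = 2.024 μm/a
  mass loss = 2.024 μm/a × 8.96 g/cm³ = 18.13 g·m⁻²·a⁻¹
zinc: T>10 °C ⇒ hinge -0.071·(11.8−10) = -0.1278
  Pd branch = 0.0129·Pd^0.44·e^(0.046·RH+f) = 1.619 μm/a
  Cl⁻ term: 0.0175·7.5^0.57·exp(0.008·86+0.085·11.8) = 0.2994
  r_corr = 1.619 + 0.2994 = 1.919 μm/a
  mass loss = 1.919 μm/a × 7.14 g/cm³ = 13.7 g·m⁻²·a⁻¹
Ordering by g·m⁻²·a⁻¹: copper (18.1) > zinc (13.7)

zinc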